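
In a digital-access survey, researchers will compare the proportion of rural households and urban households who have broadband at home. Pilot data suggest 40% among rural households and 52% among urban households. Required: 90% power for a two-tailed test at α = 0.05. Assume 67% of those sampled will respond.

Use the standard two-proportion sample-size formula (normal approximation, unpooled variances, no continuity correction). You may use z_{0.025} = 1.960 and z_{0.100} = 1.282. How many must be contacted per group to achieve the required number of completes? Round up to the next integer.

n = 534 per group

n = (z_{α/2} + z_β)² · [p₁(1−p₁) + p₂(1−p₂)] / (p₁ − p₂)²
  = (1.960 + 1.282)² · (0.40·0.60 + 0.52·0.48) / (-0.12)²
  = (3.242)² · (0.2400 + 0.2496) / 0.0144
  = 10.5106 · 0.4896 / 0.0144
  = 357.36
Adjust for 67% response: 357.36 / 0.67 = 533.37.
Round up → n = 534 per group.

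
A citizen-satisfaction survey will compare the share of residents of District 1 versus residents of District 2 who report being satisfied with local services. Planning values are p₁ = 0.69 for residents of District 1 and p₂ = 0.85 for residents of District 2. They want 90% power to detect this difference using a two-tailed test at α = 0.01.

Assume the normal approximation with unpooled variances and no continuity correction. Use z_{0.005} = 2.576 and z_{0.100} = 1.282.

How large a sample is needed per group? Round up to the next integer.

n = (z_{α/2} + z_β)² · [p₁(1−p₁) + p₂(1−p₂)] / (p₁ − p₂)²
  = (2.576 + 1.282)² · (0.69·0.31 + 0.85·0.15) / (-0.16)²
  = (3.858)² · (0.2139 + 0.1275) / 0.0256
  = 14.8842 · 0.3414 / 0.0256
  = 198.49
Round up → n = 199 per group.

n = 199 per group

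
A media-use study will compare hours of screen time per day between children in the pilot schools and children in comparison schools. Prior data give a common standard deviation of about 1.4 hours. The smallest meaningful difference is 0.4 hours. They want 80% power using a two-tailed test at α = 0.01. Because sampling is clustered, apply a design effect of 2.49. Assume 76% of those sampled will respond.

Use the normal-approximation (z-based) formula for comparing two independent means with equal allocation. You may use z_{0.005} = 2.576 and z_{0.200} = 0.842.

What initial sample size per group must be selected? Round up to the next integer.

n = 938 per group

n = (z_{α/2} + z_β)² · (σ₁² + σ₂²) / δ²
  = (2.576 + 0.842)² · (2·1.4² = 3.92) / 0.4²
  = 11.6827 · 3.92 / 0.16
  = 286.23
Design effect: 2.49 × 286.23 = 712.70.
Adjust for 76% response: 712.70 / 0.76 = 937.77.
Round up → n = 938 per group.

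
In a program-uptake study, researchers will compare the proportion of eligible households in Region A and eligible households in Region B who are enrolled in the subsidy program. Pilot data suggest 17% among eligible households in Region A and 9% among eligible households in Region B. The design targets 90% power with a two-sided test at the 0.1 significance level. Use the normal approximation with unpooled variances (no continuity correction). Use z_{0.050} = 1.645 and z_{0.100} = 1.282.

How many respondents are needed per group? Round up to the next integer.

n = (z_{α/2} + z_β)² · [p₁(1−p₁) + p₂(1−p₂)] / (p₁ − p₂)²
  = (1.645 + 1.282)² · (0.17·0.83 + 0.09·0.91) / (0.08)²
  = (2.927)² · (0.1411 + 0.0819) / 0.0064
  = 8.5673 · 0.2230 / 0.0064
  = 298.52
Round up → n = 299 per group.

n = 299 per group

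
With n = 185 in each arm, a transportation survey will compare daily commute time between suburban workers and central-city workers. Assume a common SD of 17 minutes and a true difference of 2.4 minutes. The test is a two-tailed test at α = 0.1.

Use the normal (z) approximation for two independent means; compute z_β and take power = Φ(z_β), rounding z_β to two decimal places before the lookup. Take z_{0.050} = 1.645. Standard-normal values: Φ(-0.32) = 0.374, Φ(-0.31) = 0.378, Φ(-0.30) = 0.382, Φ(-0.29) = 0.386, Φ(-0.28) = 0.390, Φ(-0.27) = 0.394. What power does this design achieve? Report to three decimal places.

Power ≈ 0.386

z_β = δ·√(n/(σ₁²+σ₂²)) − z_{α/2}
    = 2.4 · √(185/578) − 1.645
    = 2.4 · 0.56575 − 1.645
    = 1.3578 − 1.645 = -0.2872 → -0.29
Power = Φ(-0.29) = 0.386.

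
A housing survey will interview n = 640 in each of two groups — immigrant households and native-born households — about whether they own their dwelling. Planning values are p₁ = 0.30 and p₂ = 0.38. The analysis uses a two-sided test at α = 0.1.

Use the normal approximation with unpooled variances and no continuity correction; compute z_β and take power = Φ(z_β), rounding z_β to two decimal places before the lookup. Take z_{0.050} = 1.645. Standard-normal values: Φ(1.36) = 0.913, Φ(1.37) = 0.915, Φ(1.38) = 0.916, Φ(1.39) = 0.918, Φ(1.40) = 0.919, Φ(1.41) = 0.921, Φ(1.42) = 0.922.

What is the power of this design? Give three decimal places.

z_β = |p₁−p₂|·√(n/[p₁q₁+p₂q₂]) − z_{α/2}
    = 0.08 · √(640/0.4456) − 1.645
    = 0.08 · 37.8981 − 1.645
    = 3.0318 − 1.645 = 1.3868 → 1.39
Power = Φ(1.39) = 0.918.

Power ≈ 0.918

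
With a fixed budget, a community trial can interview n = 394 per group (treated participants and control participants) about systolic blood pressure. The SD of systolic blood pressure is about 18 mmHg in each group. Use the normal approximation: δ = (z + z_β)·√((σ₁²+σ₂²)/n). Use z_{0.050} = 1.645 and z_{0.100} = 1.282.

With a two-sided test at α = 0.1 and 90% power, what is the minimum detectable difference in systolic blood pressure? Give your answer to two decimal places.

δ = (z_{α/2} + z_β) · √((σ₁²+σ₂²)/n)
  = (1.645 + 1.282) · √(648/394)
  = 2.927 · √1.6447
  = 2.927 · 1.2824
  = 3.7537

Minimum detectable difference ≈ 3.75 mmHg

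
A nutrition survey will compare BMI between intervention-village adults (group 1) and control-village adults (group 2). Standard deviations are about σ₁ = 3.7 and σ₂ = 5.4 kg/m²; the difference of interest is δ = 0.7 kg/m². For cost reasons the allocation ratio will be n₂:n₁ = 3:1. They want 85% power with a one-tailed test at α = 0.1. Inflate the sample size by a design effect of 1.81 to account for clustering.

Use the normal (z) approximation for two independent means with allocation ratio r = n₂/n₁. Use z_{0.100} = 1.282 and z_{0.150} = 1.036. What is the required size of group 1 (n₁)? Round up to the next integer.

n₁ = 465

n₁ = (z_α + z_β)² · (σ₁² + σ₂²/r) / δ²
   = (1.282 + 1.036)² · (3.7² + 5.4²/3) / 0.7²
   = 5.3731 · (13.69 + 9.72) / 0.49
   = 5.3731 · 23.41 / 0.49
   = 256.70
Design effect: 1.81 × 256.70 = 464.63.
Round up → n₁ = 465; n₂ = r·n₁ = 3 × 465 = 1395.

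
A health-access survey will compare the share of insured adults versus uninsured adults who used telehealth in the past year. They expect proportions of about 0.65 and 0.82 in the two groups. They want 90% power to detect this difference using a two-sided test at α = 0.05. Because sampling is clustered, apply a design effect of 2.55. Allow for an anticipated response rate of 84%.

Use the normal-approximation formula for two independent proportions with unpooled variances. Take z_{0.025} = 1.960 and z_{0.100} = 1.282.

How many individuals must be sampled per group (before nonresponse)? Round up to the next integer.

n = (z_{α/2} + z_β)² · [p₁(1−p₁) + p₂(1−p₂)] / (p₁ − p₂)²
  = (1.960 + 1.282)² · (0.65·0.35 + 0.82·0.18) / (-0.17)²
  = (3.242)² · (0.2275 + 0.1476) / 0.0289
  = 10.5106 · 0.3751 / 0.0289
  = 136.42
Design effect: 2.55 × 136.42 = 347.87.
Adjust for 84% response: 347.87 / 0.84 = 414.13.
Round up → n = 415 per group.

n = 415 per group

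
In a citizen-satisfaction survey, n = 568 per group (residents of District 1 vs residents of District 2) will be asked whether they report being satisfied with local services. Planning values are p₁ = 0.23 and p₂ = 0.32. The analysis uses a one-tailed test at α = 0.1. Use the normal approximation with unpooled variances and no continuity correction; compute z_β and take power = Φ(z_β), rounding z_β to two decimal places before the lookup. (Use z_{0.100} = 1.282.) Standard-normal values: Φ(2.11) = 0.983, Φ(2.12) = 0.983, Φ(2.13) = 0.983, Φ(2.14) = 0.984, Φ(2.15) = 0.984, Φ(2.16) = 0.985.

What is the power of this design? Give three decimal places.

Power ≈ 0.983

z_β = |p₁−p₂|·√(n/[p₁q₁+p₂q₂]) − z_α
    = 0.09 · √(568/0.3947) − 1.282
    = 0.09 · 37.9350 − 1.282
    = 3.4142 − 1.282 = 2.1322 → 2.13
Power = Φ(2.13) = 0.983.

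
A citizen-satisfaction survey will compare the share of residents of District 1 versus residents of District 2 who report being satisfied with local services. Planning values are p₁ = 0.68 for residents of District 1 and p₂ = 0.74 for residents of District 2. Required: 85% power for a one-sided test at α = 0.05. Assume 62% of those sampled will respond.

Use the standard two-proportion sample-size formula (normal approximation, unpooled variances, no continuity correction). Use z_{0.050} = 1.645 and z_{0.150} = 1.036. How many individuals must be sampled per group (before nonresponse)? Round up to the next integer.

n = 1321 per group

n = (z_α + z_β)² · [p₁(1−p₁) + p₂(1−p₂)] / (p₁ − p₂)²
  = (1.645 + 1.036)² · (0.68·0.32 + 0.74·0.26) / (-0.06)²
  = (2.681)² · (0.2176 + 0.1924) / 0.0036
  = 7.1878 · 0.4100 / 0.0036
  = 818.61
Adjust for 62% response: 818.61 / 0.62 = 1320.33.
Round up → n = 1321 per group.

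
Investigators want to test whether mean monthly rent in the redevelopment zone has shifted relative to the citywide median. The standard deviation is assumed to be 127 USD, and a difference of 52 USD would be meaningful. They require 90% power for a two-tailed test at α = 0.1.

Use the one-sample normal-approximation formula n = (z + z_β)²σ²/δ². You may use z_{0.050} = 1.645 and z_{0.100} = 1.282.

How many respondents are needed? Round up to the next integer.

n = (z_{α/2} + z_β)² · σ² / δ²
  = (1.645 + 1.282)² · 127² / 52²
  = 8.5673 · 16129 / 2704
  = 51.10
Round up → n = 52.

n = 52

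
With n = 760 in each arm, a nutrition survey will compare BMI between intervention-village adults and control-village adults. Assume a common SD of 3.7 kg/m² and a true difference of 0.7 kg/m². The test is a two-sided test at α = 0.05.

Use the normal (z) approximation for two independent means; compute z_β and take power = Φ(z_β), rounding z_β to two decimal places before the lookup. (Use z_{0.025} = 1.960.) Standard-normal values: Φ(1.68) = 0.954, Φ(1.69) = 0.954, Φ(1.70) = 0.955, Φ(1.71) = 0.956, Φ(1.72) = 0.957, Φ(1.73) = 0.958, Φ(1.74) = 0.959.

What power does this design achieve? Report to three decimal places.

z_β = δ·√(n/(σ₁²+σ₂²)) − z_{α/2}
    = 0.7 · √(760/27.38) − 1.960
    = 0.7 · 5.26854 − 1.960
    = 3.6880 − 1.960 = 1.7280 → 1.73
Power = Φ(1.73) = 0.958.

Power ≈ 0.958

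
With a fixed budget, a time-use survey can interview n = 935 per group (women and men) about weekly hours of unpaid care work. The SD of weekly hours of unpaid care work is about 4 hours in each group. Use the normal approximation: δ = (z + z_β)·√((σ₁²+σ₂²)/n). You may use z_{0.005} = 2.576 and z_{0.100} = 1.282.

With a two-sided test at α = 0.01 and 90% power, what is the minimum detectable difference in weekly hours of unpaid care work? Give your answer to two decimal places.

δ = (z_{α/2} + z_β) · √((σ₁²+σ₂²)/n)
  = (2.576 + 1.282) · √(32/935)
  = 3.858 · √0.03422
  = 3.858 · 0.1850
  = 0.7137

Minimum detectable difference ≈ 0.71 hours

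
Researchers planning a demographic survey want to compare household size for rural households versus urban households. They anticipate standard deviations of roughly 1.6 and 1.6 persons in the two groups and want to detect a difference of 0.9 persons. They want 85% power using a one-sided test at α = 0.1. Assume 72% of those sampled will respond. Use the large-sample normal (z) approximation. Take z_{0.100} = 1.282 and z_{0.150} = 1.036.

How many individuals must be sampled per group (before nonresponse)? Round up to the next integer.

n = 48 per group

n = (z_α + z_β)² · (σ₁² + σ₂²) / δ²
  = (1.282 + 1.036)² · (1.6² + 1.6² = 5.12) / 0.9²
  = 5.3731 · 5.12 / 0.81
  = 33.96
Adjust for 72% response: 33.96 / 0.72 = 47.17.
Round up → n = 48 per group.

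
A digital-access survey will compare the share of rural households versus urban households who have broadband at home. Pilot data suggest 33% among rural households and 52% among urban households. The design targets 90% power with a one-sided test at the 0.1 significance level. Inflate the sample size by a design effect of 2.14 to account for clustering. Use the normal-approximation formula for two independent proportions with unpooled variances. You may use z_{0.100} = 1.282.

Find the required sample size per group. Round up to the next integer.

n = 184 per group

n = (z_α + z_β)² · [p₁(1−p₁) + p₂(1−p₂)] / (p₁ − p₂)²
  = (1.282 + 1.282)² · (0.33·0.67 + 0.52·0.48) / (-0.19)²
  = (2.564)² · (0.2211 + 0.2496) / 0.0361
  = 6.5741 · 0.4707 / 0.0361
  = 85.72
Design effect: 2.14 × 85.72 = 183.44.
Round up → n = 184 per group.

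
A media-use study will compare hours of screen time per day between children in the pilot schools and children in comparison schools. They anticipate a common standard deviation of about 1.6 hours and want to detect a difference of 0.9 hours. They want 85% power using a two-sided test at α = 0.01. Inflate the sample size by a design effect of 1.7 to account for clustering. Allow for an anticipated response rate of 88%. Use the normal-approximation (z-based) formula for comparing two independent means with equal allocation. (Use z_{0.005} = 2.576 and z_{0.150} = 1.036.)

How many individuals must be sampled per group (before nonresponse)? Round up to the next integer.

n = 160 per group

n = (z_{α/2} + z_β)² · (σ₁² + σ₂²) / δ²
  = (2.576 + 1.036)² · (2·1.6² = 5.12) / 0.9²
  = 13.0465 · 5.12 / 0.81
  = 82.47
Design effect: 1.7 × 82.47 = 140.19.
Adjust for 88% response: 140.19 / 0.88 = 159.31.
Round up → n = 160 per group.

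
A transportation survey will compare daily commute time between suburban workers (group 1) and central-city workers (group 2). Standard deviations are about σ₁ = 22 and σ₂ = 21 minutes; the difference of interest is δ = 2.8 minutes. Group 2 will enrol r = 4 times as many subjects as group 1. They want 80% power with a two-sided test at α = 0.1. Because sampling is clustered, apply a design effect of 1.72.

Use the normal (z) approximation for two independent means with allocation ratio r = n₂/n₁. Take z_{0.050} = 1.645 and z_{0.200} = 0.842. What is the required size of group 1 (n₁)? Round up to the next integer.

n₁ = (z_{α/2} + z_β)² · (σ₁² + σ₂²/r) / δ²
   = (1.645 + 0.842)² · (22² + 21²/4) / 2.8²
   = 6.1852 · (484 + 110.25) / 7.84
   = 6.1852 · 594.25 / 7.84
   = 468.82
Design effect: 1.72 × 468.82 = 806.37.
Round up → n₁ = 807; n₂ = r·n₁ = 4 × 807 = 3228.

n₁ = 807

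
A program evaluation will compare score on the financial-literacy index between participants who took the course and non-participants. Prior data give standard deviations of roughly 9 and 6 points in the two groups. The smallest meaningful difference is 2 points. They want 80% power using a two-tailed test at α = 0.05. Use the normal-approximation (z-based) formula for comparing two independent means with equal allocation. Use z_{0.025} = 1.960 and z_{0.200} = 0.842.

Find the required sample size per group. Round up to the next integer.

n = 230 per group

n = (z_{α/2} + z_β)² · (σ₁² + σ₂²) / δ²
  = (1.960 + 0.842)² · (9² + 6² = 117) / 2²
  = 7.8512 · 117 / 4
  = 229.65
Round up → n = 230 per group.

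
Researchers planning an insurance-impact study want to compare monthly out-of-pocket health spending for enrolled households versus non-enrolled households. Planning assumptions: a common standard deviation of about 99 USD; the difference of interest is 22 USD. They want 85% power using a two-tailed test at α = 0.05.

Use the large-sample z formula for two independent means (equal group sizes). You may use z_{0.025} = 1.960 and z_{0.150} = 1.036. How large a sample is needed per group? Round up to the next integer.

n = 364 per group

n = (z_{α/2} + z_β)² · (σ₁² + σ₂²) / δ²
  = (1.960 + 1.036)² · (2·99² = 19602) / 22²
  = 8.9760 · 19602 / 484
  = 363.53
Round up → n = 364 per group.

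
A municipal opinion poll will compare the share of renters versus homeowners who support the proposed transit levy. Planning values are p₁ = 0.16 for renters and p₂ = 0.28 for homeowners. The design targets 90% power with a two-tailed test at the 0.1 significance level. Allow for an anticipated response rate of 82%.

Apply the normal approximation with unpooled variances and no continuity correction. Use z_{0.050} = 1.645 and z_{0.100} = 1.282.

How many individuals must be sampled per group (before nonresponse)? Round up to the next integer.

n = 244 per group

n = (z_{α/2} + z_β)² · [p₁(1−p₁) + p₂(1−p₂)] / (p₁ − p₂)²
  = (1.645 + 1.282)² · (0.16·0.84 + 0.28·0.72) / (-0.12)²
  = (2.927)² · (0.1344 + 0.2016) / 0.0144
  = 8.5673 · 0.3360 / 0.0144
  = 199.90
Adjust for 82% response: 199.90 / 0.82 = 243.79.
Round up → n = 244 per group.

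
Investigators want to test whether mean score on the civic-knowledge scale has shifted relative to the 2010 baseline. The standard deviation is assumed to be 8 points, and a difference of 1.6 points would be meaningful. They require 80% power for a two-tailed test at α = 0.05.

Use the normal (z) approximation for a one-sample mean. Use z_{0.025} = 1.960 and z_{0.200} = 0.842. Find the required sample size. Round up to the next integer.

n = 197

n = (z_{α/2} + z_β)² · σ² / δ²
  = (1.960 + 0.842)² · 8² / 1.6²
  = 7.8512 · 64 / 2.56
  = 196.28
Round up → n = 197.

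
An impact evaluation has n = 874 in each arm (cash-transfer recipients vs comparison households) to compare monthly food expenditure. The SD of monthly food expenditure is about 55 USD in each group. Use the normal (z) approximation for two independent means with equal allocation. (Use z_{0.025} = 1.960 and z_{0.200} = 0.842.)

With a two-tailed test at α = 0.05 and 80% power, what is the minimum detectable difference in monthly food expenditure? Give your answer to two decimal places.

Minimum detectable difference ≈ 7.37 USD

δ = (z_{α/2} + z_β) · √((σ₁²+σ₂²)/n)
  = (1.960 + 0.842) · √(6050/874)
  = 2.802 · √6.9222
  = 2.802 · 2.6310
  = 7.3721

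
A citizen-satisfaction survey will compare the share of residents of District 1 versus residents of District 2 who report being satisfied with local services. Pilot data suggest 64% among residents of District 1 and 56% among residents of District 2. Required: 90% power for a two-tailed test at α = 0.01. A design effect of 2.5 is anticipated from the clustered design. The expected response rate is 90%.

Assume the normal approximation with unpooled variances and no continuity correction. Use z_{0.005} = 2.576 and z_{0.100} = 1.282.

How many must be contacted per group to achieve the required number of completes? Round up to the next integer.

n = (z_{α/2} + z_β)² · [p₁(1−p₁) + p₂(1−p₂)] / (p₁ − p₂)²
  = (2.576 + 1.282)² · (0.64·0.36 + 0.56·0.44) / (0.08)²
  = (3.858)² · (0.2304 + 0.2464) / 0.0064
  = 14.8842 · 0.4768 / 0.0064
  = 1108.87
Design effect: 2.5 × 1108.87 = 2772.18.
Adjust for 90% response: 2772.18 / 0.90 = 3080.20.
Round up → n = 3081 per group.

n = 3081 per group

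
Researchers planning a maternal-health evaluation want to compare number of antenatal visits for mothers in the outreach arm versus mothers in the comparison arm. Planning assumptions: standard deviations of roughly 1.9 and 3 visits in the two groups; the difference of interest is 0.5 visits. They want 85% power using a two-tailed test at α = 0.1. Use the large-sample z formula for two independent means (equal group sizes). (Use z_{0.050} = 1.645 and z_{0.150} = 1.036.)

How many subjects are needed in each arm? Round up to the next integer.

n = (z_{α/2} + z_β)² · (σ₁² + σ₂²) / δ²
  = (1.645 + 1.036)² · (1.9² + 3² = 12.61) / 0.5²
  = 7.1878 · 12.61 / 0.25
  = 362.55
Round up → n = 363 per group.

n = 363 per group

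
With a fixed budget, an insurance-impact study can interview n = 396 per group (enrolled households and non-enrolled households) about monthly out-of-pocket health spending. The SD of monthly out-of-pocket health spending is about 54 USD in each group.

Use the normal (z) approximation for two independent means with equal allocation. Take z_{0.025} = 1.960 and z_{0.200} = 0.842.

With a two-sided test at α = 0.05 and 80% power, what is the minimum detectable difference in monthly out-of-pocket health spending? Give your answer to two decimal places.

δ = (z_{α/2} + z_β) · √((σ₁²+σ₂²)/n)
  = (1.960 + 0.842) · √(5832/396)
  = 2.802 · √14.7273
  = 2.802 · 3.8376
  = 10.7530

Minimum detectable difference ≈ 10.75 USD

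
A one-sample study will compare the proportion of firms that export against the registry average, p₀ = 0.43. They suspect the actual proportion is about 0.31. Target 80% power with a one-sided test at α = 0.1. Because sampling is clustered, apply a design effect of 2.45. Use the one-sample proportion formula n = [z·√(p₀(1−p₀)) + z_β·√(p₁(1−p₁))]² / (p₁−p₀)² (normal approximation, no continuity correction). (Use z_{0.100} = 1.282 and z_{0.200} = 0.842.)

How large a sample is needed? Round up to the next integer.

n = 179

n = [z_α·√(p₀q₀) + z_β·√(p₁q₁)]² / (p₁ − p₀)²
  = [1.282·√(0.43·0.57) + 0.842·√(0.31·0.69)]² / (-0.12)²
  = [1.282·0.4951 + 0.842·0.4625]² / 0.0144
  = [1.0241]² / 0.0144
  = 72.83
Design effect: 2.45 × 72.83 = 178.44.
Round up → n = 179.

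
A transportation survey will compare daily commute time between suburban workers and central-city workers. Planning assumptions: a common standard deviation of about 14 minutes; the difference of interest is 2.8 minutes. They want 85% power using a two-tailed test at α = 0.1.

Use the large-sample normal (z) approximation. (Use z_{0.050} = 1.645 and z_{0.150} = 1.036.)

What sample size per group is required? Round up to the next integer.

n = (z_{α/2} + z_β)² · (σ₁² + σ₂²) / δ²
  = (1.645 + 1.036)² · (2·14² = 392) / 2.8²
  = 7.1878 · 392 / 7.84
  = 359.39
Round up → n = 360 per group.

n = 360 per group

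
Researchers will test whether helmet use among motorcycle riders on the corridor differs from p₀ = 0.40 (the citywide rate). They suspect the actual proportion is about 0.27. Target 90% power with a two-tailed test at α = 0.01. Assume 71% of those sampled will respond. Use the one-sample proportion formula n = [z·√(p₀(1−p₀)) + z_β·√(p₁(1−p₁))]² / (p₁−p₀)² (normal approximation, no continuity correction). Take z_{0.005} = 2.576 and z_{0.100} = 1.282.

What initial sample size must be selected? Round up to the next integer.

n = 280

n = [z_{α/2}·√(p₀q₀) + z_β·√(p₁q₁)]² / (p₁ − p₀)²
  = [2.576·√(0.40·0.60) + 1.282·√(0.27·0.73)]² / (-0.13)²
  = [2.576·0.4899 + 1.282·0.4440]² / 0.0169
  = [1.8311]² / 0.0169
  = 198.41
Adjust for 71% response: 198.41 / 0.71 = 279.44.
Round up → n = 280.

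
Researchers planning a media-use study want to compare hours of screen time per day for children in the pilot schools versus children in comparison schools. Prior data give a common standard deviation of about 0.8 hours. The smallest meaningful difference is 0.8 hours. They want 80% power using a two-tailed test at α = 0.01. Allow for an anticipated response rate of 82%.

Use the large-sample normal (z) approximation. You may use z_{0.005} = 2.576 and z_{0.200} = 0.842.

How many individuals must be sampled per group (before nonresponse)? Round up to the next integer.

n = 29 per group

n = (z_{α/2} + z_β)² · (σ₁² + σ₂²) / δ²
  = (2.576 + 0.842)² · (2·0.8² = 1.28) / 0.8²
  = 11.6827 · 1.28 / 0.64
  = 23.37
Adjust for 82% response: 23.37 / 0.82 = 28.49.
Round up → n = 29 per group.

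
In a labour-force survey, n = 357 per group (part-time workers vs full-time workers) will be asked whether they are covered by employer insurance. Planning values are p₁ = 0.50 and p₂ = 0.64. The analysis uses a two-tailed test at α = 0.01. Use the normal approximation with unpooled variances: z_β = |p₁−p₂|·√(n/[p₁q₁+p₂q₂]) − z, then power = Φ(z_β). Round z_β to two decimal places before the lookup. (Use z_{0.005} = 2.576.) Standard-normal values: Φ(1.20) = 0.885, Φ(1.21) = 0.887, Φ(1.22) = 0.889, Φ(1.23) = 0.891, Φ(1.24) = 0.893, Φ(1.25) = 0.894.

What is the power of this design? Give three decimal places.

z_β = |p₁−p₂|·√(n/[p₁q₁+p₂q₂]) − z_{α/2}
    = 0.14 · √(357/0.4804) − 2.576
    = 0.14 · 27.2604 − 2.576
    = 3.8165 − 2.576 = 1.2405 → 1.24
Power = Φ(1.24) = 0.893.

Power ≈ 0.893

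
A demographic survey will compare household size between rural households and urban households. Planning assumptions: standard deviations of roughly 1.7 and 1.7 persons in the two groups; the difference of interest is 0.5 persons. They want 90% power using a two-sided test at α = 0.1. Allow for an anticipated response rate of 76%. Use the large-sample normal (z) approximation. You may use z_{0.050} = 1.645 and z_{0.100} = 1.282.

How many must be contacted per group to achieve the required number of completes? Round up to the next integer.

n = 261 per group

n = (z_{α/2} + z_β)² · (σ₁² + σ₂²) / δ²
  = (1.645 + 1.282)² · (1.7² + 1.7² = 5.78) / 0.5²
  = 8.5673 · 5.78 / 0.25
  = 198.08
Adjust for 76% response: 198.08 / 0.76 = 260.63.
Round up → n = 261 per group.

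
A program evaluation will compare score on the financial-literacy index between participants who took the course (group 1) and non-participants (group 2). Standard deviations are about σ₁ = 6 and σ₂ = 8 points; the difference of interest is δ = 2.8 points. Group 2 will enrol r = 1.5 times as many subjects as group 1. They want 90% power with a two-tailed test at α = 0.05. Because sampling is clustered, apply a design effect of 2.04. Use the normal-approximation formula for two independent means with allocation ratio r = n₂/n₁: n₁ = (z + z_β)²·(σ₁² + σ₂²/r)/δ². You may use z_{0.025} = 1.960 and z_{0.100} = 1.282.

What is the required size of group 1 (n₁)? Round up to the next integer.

n₁ = 216

n₁ = (z_{α/2} + z_β)² · (σ₁² + σ₂²/r) / δ²
   = (1.960 + 1.282)² · (6² + 8²/1.5) / 2.8²
   = 10.5106 · (36 + 42.6667) / 7.84
   = 10.5106 · 78.6667 / 7.84
   = 105.46
Design effect: 2.04 × 105.46 = 215.14.
Round up → n₁ = 216; n₂ = r·n₁ = 1.5 × 216 = 324.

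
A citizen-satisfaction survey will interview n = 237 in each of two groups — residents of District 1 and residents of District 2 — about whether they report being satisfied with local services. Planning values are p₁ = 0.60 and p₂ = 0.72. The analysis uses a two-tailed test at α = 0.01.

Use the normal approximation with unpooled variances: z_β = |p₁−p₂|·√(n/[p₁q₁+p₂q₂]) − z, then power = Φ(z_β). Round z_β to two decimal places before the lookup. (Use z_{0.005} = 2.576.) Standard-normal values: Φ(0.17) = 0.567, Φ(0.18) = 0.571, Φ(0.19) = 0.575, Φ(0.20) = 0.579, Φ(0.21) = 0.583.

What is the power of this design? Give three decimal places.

Power ≈ 0.579

z_β = |p₁−p₂|·√(n/[p₁q₁+p₂q₂]) − z_{α/2}
    = 0.12 · √(237/0.4416) − 2.576
    = 0.12 · 23.1665 − 2.576
    = 2.7800 − 2.576 = 0.2040 → 0.20
Power = Φ(0.20) = 0.579.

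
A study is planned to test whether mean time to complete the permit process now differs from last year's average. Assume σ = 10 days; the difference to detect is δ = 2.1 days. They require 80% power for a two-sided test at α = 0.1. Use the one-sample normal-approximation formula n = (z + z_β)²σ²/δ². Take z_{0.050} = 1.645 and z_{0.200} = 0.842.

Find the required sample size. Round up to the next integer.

n = (z_{α/2} + z_β)² · σ² / δ²
  = (1.645 + 0.842)² · 10² / 2.1²
  = 6.1852 · 100 / 4.41
  = 140.25
Round up → n = 141.

n = 141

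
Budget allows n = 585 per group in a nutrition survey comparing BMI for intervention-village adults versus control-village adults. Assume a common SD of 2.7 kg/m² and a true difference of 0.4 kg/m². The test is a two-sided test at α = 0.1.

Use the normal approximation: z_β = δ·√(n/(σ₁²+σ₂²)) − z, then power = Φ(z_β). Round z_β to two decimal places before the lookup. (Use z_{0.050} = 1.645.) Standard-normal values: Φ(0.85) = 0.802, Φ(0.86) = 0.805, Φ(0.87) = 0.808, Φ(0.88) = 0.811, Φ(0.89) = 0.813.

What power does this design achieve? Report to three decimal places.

Power ≈ 0.813

z_β = δ·√(n/(σ₁²+σ₂²)) − z_{α/2}
    = 0.4 · √(585/14.58) − 1.645
    = 0.4 · 6.33431 − 1.645
    = 2.5337 − 1.645 = 0.8887 → 0.89
Power = Φ(0.89) = 0.813.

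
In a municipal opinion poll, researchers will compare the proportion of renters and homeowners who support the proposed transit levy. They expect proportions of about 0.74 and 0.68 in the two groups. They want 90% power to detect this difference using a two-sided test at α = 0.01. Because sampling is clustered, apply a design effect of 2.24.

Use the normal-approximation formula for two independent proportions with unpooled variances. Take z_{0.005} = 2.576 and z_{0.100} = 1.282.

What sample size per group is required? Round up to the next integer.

n = (z_{α/2} + z_β)² · [p₁(1−p₁) + p₂(1−p₂)] / (p₁ − p₂)²
  = (2.576 + 1.282)² · (0.74·0.26 + 0.68·0.32) / (0.06)²
  = (3.858)² · (0.1924 + 0.2176) / 0.0036
  = 14.8842 · 0.4100 / 0.0036
  = 1695.14
Design effect: 2.24 × 1695.14 = 3797.12.
Round up → n = 3798 per group.

n = 3798 per group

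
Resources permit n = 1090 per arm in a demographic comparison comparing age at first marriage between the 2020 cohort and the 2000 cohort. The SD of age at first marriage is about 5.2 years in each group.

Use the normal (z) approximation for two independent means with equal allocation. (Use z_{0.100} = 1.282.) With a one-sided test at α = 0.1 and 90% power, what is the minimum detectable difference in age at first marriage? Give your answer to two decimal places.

Minimum detectable difference ≈ 0.57 years

δ = (z_α + z_β) · √((σ₁²+σ₂²)/n)
  = (1.282 + 1.282) · √(54.08/1090)
  = 2.564 · √0.04961
  = 2.564 · 0.2227
  = 0.5711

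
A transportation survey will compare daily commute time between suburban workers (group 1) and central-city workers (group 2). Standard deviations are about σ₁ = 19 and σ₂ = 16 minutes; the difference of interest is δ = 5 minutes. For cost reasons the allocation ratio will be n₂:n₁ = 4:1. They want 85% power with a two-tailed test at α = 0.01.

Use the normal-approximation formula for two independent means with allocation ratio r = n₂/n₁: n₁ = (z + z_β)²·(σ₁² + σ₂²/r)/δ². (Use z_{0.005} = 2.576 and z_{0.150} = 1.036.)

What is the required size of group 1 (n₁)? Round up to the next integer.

n₁ = 222

n₁ = (z_{α/2} + z_β)² · (σ₁² + σ₂²/r) / δ²
   = (2.576 + 1.036)² · (19² + 16²/4) / 5²
   = 13.0465 · (361 + 64) / 25
   = 13.0465 · 425 / 25
   = 221.79
Round up → n₁ = 222; n₂ = r·n₁ = 4 × 222 = 888.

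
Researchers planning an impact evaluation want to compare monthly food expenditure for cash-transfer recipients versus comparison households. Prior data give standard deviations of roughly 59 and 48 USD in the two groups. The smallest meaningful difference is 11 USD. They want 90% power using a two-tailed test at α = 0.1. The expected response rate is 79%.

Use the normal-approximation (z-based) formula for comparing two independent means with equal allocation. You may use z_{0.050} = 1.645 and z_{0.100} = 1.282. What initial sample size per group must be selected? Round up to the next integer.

n = 519 per group

n = (z_{α/2} + z_β)² · (σ₁² + σ₂²) / δ²
  = (1.645 + 1.282)² · (59² + 48² = 5785) / 11²
  = 8.5673 · 5785 / 121
  = 409.60
Adjust for 79% response: 409.60 / 0.79 = 518.49.
Round up → n = 519 per group.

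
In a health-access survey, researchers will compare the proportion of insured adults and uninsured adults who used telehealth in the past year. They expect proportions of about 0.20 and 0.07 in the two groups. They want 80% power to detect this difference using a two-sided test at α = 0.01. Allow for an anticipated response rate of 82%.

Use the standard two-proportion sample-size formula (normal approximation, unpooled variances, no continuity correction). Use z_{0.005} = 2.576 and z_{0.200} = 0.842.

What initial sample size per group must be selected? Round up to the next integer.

n = 190 per group

n = (z_{α/2} + z_β)² · [p₁(1−p₁) + p₂(1−p₂)] / (p₁ − p₂)²
  = (2.576 + 0.842)² · (0.20·0.80 + 0.07·0.93) / (0.13)²
  = (3.418)² · (0.1600 + 0.0651) / 0.0169
  = 11.6827 · 0.2251 / 0.0169
  = 155.61
Adjust for 82% response: 155.61 / 0.82 = 189.77.
Round up → n = 190 per group.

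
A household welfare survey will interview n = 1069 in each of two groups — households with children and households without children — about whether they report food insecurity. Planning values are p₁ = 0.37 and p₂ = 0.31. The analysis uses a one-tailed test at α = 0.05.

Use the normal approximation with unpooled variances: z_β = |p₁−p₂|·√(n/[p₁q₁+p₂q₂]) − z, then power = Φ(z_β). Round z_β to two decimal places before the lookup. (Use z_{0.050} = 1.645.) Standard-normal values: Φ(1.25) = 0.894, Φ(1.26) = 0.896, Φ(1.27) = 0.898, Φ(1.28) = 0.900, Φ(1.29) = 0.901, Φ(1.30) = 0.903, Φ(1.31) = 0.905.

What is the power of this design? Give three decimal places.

Power ≈ 0.901

z_β = |p₁−p₂|·√(n/[p₁q₁+p₂q₂]) − z_α
    = 0.06 · √(1069/0.4470) − 1.645
    = 0.06 · 48.9030 − 1.645
    = 2.9342 − 1.645 = 1.2892 → 1.29
Power = Φ(1.29) = 0.901.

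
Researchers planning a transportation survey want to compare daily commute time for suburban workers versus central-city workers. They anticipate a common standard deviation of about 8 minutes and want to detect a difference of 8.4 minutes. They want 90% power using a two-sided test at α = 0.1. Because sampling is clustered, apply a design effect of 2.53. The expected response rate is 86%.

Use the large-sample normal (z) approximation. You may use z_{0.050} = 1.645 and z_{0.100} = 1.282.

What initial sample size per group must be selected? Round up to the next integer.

n = (z_{α/2} + z_β)² · (σ₁² + σ₂²) / δ²
  = (1.645 + 1.282)² · (2·8² = 128) / 8.4²
  = 8.5673 · 128 / 70.56
  = 15.54
Design effect: 2.53 × 15.54 = 39.32.
Adjust for 86% response: 39.32 / 0.86 = 45.72.
Round up → n = 46 per group.

n = 46 per group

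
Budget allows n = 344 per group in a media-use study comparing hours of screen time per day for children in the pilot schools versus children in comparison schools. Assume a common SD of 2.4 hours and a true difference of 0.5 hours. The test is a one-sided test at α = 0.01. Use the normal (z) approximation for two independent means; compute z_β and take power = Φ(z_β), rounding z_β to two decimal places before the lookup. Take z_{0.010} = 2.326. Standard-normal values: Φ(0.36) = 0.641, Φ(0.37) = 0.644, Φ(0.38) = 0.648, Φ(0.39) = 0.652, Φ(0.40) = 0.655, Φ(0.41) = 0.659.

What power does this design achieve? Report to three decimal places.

Power ≈ 0.659

z_β = δ·√(n/(σ₁²+σ₂²)) − z_α
    = 0.5 · √(344/11.52) − 2.326
    = 0.5 · 5.46453 − 2.326
    = 2.7323 − 2.326 = 0.4063 → 0.41
Power = Φ(0.41) = 0.659.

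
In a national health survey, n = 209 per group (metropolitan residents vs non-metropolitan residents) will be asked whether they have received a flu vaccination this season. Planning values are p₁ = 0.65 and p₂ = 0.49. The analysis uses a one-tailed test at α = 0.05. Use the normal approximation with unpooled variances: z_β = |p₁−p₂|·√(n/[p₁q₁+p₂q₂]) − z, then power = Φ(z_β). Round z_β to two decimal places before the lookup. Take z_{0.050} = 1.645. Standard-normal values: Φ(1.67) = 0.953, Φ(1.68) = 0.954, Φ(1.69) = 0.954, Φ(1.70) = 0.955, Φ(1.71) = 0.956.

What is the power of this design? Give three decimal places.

z_β = |p₁−p₂|·√(n/[p₁q₁+p₂q₂]) − z_α
    = 0.16 · √(209/0.4774) − 1.645
    = 0.16 · 20.9234 − 1.645
    = 3.3477 − 1.645 = 1.7027 → 1.70
Power = Φ(1.70) = 0.955.

Power ≈ 0.955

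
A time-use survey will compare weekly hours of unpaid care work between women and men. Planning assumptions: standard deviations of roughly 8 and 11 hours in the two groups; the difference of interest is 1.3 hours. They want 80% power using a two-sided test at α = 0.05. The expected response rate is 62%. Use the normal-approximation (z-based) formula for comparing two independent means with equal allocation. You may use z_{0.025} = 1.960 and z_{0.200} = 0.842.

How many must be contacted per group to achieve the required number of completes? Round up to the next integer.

n = 1387 per group

n = (z_{α/2} + z_β)² · (σ₁² + σ₂²) / δ²
  = (1.960 + 0.842)² · (8² + 11² = 185) / 1.3²
  = 7.8512 · 185 / 1.69
  = 859.45
Adjust for 62% response: 859.45 / 0.62 = 1386.21.
Round up → n = 1387 per group.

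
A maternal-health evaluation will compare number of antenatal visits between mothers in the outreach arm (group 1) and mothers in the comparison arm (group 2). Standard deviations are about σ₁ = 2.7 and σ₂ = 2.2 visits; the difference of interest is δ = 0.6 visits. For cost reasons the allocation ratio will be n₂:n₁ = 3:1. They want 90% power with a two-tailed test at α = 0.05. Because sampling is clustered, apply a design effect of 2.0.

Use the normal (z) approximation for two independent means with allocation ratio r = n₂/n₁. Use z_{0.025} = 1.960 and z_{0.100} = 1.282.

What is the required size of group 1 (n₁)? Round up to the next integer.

n₁ = 520

n₁ = (z_{α/2} + z_β)² · (σ₁² + σ₂²/r) / δ²
   = (1.960 + 1.282)² · (2.7² + 2.2²/3) / 0.6²
   = 10.5106 · (7.29 + 1.6133) / 0.36
   = 10.5106 · 8.9033 / 0.36
   = 259.94
Design effect: 2.0 × 259.94 = 519.88.
Round up → n₁ = 520; n₂ = r·n₁ = 3 × 520 = 1560.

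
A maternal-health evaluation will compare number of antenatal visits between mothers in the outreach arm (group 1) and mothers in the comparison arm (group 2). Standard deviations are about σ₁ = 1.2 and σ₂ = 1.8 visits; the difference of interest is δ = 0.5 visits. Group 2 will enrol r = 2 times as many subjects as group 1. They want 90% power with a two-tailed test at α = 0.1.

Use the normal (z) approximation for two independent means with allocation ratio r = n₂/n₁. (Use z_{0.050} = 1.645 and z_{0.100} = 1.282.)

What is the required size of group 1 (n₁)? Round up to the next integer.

n₁ = (z_{α/2} + z_β)² · (σ₁² + σ₂²/r) / δ²
   = (1.645 + 1.282)² · (1.2² + 1.8²/2) / 0.5²
   = 8.5673 · (1.44 + 1.62) / 0.25
   = 8.5673 · 3.06 / 0.25
   = 104.86
Round up → n₁ = 105; n₂ = r·n₁ = 2 × 105 = 210.

n₁ = 105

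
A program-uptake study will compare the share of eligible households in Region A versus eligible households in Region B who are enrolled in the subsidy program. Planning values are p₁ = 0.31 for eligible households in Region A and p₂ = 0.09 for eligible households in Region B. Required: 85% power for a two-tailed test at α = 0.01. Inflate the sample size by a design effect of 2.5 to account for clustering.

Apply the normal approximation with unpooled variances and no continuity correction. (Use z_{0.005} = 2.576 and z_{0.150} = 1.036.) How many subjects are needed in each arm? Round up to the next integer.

n = 200 per group

n = (z_{α/2} + z_β)² · [p₁(1−p₁) + p₂(1−p₂)] / (p₁ − p₂)²
  = (2.576 + 1.036)² · (0.31·0.69 + 0.09·0.91) / (0.22)²
  = (3.612)² · (0.2139 + 0.0819) / 0.0484
  = 13.0465 · 0.2958 / 0.0484
  = 79.73
Design effect: 2.5 × 79.73 = 199.34.
Round up → n = 200 per group.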